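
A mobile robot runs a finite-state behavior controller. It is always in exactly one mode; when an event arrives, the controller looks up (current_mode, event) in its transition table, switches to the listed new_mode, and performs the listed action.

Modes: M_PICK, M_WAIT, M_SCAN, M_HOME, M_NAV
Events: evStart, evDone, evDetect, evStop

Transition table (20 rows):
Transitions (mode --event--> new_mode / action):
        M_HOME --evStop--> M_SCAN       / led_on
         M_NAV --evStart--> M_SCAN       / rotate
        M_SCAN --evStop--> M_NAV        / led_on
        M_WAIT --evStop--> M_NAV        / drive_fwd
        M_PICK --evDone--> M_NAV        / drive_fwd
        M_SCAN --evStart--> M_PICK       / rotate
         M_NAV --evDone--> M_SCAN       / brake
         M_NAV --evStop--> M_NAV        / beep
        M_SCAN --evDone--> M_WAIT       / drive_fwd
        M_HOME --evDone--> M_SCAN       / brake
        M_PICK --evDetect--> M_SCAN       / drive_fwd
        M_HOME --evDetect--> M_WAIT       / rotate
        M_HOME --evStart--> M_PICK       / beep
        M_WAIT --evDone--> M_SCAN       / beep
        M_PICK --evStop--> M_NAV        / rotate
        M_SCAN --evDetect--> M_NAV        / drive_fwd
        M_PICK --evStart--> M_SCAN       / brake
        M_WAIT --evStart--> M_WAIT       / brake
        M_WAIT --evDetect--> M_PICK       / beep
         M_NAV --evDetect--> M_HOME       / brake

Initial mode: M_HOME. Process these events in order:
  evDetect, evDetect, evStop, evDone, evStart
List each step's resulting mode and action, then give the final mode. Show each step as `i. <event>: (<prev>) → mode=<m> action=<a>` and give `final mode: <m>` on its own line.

1. evDetect: (M_HOME) → mode=M_WAIT action=rotate
2. evDetect: (M_WAIT) → mode=M_PICK action=beep
3. evStop: (M_PICK) → mode=M_NAV action=rotate
4. evDone: (M_NAV) → mode=M_SCAN action=brake
5. evStart: (M_SCAN) → mode=M_PICK action=rotate

final mode: M_PICK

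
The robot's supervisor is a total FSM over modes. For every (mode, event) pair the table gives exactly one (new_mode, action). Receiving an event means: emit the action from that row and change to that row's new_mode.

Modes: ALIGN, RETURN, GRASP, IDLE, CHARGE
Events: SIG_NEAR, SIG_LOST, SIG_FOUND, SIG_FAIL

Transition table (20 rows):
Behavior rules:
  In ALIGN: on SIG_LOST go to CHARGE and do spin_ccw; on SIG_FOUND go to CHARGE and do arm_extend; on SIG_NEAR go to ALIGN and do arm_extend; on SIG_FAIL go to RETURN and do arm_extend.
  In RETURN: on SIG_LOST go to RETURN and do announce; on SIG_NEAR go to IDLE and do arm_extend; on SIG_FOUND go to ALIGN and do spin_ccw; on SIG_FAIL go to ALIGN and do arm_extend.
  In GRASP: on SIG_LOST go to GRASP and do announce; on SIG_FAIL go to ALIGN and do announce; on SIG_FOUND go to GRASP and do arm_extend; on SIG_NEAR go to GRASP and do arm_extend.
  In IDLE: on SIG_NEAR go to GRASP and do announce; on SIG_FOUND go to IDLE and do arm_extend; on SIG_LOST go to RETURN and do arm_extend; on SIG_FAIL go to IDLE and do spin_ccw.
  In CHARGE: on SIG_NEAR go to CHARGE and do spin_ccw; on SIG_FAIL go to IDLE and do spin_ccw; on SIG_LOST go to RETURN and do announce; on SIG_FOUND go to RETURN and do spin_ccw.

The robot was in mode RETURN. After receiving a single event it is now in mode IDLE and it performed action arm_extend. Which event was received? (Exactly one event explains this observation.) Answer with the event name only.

SIG_NEAR

try SIG_NEAR: (RETURN, SIG_NEAR) → (IDLE, arm_extend)  ← matches
try SIG_LOST: (RETURN, SIG_LOST) → (RETURN, announce)
try SIG_FOUND: (RETURN, SIG_FOUND) → (ALIGN, spin_ccw)
try SIG_FAIL: (RETURN, SIG_FAIL) → (ALIGN, arm_extend)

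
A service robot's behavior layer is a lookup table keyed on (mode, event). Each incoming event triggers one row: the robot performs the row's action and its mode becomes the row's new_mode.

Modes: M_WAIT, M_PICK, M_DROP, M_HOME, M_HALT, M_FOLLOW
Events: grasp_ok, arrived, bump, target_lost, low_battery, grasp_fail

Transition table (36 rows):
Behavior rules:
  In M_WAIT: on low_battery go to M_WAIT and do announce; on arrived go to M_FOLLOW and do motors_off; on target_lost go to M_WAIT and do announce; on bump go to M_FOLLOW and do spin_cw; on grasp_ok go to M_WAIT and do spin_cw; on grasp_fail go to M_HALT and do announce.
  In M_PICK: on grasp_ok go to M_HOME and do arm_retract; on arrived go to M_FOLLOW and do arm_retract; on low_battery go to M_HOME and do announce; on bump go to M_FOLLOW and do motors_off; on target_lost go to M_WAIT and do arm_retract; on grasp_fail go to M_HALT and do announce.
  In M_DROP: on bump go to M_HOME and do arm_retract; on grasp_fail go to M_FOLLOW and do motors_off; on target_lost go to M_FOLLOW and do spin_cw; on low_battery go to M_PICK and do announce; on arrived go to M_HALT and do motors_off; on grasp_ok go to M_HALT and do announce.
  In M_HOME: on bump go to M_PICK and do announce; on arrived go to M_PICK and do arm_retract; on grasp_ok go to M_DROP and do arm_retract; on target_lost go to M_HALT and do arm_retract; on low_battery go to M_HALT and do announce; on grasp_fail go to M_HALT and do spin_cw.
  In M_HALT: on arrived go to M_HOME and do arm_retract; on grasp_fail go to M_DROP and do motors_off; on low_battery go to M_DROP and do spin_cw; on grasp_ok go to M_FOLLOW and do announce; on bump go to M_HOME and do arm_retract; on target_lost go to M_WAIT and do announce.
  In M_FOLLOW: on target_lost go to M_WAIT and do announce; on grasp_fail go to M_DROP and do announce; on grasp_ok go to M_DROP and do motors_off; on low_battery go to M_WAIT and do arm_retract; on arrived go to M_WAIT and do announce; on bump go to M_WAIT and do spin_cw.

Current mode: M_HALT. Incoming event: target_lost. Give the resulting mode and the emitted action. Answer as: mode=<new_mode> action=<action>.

current mode = M_HALT; filter table to that mode:
  (M_HALT, arrived) → (M_HOME, arm_retract)
  (M_HALT, grasp_fail) → (M_DROP, motors_off)
  (M_HALT, low_battery) → (M_DROP, spin_cw)
  (M_HALT, grasp_ok) → (M_FOLLOW, announce)
  (M_HALT, bump) → (M_HOME, arm_retract)
  (M_HALT, target_lost) → (M_WAIT, announce)  ← event matches
event = target_lost selects (M_WAIT, announce)

mode=M_WAIT action=announce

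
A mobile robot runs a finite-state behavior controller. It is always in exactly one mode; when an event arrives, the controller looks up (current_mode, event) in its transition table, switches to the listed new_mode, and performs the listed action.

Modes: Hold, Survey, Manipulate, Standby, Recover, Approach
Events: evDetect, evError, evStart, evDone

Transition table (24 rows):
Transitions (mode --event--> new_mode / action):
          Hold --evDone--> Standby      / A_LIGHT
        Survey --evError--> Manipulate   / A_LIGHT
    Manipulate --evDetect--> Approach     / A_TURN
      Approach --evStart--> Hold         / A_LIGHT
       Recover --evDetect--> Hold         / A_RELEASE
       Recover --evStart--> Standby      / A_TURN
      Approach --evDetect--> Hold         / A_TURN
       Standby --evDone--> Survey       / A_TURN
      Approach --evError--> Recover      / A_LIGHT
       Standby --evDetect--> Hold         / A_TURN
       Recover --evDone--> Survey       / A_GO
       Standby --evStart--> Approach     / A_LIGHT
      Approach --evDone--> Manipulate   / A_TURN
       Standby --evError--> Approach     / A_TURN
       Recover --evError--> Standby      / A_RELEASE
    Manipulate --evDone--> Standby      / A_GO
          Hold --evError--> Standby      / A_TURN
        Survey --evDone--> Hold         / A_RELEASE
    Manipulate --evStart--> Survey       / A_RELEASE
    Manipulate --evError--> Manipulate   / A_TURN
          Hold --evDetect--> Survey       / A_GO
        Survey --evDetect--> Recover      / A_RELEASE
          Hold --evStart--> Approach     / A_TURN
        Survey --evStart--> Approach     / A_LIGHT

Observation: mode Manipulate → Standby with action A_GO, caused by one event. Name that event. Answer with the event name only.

try evDetect: (Manipulate, evDetect) → (Approach, A_TURN)
try evError: (Manipulate, evError) → (Manipulate, A_TURN)
try evStart: (Manipulate, evStart) → (Survey, A_RELEASE)
try evDone: (Manipulate, evDone) → (Standby, A_GO)  ← matches

evDone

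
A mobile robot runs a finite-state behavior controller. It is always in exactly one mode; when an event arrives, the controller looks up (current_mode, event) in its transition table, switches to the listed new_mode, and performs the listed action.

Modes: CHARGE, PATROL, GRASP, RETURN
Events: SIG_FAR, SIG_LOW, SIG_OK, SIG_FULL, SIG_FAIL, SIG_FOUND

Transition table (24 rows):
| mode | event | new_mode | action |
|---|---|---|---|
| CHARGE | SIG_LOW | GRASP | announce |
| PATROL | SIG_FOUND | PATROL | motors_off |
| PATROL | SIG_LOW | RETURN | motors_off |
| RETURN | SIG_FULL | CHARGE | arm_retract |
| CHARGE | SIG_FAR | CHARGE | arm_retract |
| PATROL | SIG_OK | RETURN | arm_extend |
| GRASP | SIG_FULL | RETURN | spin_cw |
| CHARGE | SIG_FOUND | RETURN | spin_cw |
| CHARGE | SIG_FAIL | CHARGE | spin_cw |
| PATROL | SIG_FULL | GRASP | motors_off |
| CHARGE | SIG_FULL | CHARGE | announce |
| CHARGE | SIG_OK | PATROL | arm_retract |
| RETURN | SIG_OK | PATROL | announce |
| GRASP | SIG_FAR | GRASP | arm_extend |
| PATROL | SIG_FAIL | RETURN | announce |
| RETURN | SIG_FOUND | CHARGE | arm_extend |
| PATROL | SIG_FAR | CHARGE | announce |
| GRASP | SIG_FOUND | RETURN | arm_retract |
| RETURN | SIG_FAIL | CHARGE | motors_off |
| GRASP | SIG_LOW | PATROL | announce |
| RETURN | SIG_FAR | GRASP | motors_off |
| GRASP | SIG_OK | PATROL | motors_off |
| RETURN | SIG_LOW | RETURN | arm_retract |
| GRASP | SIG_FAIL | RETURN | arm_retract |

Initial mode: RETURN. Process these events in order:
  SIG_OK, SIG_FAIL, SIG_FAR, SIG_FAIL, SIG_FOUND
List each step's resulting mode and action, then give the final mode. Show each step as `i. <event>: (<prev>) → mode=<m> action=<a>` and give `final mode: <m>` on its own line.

1. SIG_OK: (RETURN) → mode=PATROL action=announce
2. SIG_FAIL: (PATROL) → mode=RETURN action=announce
3. SIG_FAR: (RETURN) → mode=GRASP action=motors_off
4. SIG_FAIL: (GRASP) → mode=RETURN action=arm_retract
5. SIG_FOUND: (RETURN) → mode=CHARGE action=arm_extend

final mode: CHARGE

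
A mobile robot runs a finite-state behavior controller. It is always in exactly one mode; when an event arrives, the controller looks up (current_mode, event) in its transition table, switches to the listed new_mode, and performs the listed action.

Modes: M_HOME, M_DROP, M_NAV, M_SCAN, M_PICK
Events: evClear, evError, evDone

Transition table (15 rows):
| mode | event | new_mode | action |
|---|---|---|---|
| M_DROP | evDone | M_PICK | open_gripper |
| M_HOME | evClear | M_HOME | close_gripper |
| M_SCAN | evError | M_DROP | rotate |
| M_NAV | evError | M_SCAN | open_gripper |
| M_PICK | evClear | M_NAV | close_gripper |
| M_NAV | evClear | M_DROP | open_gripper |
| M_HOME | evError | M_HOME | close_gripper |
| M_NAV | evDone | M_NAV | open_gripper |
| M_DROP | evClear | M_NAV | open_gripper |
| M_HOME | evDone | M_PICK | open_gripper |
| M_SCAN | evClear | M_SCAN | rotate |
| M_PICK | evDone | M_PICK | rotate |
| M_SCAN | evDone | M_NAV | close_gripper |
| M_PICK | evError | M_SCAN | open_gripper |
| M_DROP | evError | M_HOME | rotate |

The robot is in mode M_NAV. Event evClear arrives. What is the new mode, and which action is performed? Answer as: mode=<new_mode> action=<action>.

mode=M_DROP action=open_gripper

current mode = M_NAV; filter table to that mode:
  (M_NAV, evError) → (M_SCAN, open_gripper)
  (M_NAV, evClear) → (M_DROP, open_gripper)  ← event matches
  (M_NAV, evDone) → (M_NAV, open_gripper)
event = evClear selects (M_DROP, open_gripper)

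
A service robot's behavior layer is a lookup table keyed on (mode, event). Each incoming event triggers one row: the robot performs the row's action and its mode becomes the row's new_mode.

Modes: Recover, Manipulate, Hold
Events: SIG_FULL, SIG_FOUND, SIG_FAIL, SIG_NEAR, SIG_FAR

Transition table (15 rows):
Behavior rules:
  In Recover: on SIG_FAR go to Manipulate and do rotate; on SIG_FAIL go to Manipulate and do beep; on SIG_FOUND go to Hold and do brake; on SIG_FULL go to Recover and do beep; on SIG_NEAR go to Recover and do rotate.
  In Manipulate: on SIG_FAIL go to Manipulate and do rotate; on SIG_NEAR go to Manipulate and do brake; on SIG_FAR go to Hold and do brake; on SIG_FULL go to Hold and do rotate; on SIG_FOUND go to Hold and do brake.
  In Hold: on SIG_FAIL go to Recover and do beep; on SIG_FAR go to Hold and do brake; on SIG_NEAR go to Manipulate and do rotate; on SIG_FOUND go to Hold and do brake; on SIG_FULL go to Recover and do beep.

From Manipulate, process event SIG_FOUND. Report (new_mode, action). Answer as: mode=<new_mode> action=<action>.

mode=Hold action=brake

current mode = Manipulate; filter table to that mode:
  (Manipulate, SIG_FAIL) → (Manipulate, rotate)
  (Manipulate, SIG_NEAR) → (Manipulate, brake)
  (Manipulate, SIG_FAR) → (Hold, brake)
  (Manipulate, SIG_FULL) → (Hold, rotate)
  (Manipulate, SIG_FOUND) → (Hold, brake)  ← event matches
event = SIG_FOUND selects (Hold, brake)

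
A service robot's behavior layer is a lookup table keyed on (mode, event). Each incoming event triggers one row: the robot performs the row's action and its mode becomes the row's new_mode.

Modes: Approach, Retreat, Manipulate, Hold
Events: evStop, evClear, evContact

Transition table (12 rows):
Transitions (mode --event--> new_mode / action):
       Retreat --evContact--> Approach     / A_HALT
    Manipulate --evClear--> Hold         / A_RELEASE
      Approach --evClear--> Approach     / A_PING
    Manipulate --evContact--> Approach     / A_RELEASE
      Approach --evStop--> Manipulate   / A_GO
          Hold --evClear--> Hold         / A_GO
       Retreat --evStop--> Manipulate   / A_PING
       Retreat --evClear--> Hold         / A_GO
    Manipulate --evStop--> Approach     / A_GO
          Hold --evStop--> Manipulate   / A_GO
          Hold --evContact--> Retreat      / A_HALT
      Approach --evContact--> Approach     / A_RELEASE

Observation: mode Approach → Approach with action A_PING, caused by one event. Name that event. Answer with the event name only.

try evStop: (Approach, evStop) → (Manipulate, A_GO)
try evClear: (Approach, evClear) → (Approach, A_PING)  ← matches
try evContact: (Approach, evContact) → (Approach, A_RELEASE)

evClear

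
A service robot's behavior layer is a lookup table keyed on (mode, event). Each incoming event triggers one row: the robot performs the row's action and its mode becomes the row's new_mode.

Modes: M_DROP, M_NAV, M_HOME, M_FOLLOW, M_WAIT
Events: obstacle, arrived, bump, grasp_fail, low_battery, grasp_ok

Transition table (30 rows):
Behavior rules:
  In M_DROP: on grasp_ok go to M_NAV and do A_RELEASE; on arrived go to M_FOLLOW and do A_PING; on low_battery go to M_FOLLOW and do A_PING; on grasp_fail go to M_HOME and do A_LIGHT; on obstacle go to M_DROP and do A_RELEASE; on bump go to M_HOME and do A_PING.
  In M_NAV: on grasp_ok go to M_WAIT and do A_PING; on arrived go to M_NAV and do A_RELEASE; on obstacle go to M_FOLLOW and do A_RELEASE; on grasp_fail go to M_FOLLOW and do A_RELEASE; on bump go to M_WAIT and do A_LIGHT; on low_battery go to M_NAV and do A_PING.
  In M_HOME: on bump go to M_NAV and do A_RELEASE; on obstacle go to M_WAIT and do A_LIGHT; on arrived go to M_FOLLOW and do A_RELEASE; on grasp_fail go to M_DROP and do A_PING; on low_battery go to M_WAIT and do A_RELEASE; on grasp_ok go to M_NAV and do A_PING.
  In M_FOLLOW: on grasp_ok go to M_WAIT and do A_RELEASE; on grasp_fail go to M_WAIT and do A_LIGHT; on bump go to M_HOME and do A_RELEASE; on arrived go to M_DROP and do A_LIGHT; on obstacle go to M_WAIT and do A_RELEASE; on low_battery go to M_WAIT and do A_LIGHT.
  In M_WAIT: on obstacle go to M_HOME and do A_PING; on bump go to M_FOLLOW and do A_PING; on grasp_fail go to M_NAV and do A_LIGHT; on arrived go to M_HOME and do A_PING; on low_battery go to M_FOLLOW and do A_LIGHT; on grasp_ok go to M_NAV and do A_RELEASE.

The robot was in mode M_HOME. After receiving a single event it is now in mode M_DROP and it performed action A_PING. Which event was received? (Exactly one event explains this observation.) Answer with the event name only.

grasp_fail

try obstacle: (M_HOME, obstacle) → (M_WAIT, A_LIGHT)
try arrived: (M_HOME, arrived) → (M_FOLLOW, A_RELEASE)
try bump: (M_HOME, bump) → (M_NAV, A_RELEASE)
try grasp_fail: (M_HOME, grasp_fail) → (M_DROP, A_PING)  ← matches
try low_battery: (M_HOME, low_battery) → (M_WAIT, A_RELEASE)
try grasp_ok: (M_HOME, grasp_ok) → (M_NAV, A_PING)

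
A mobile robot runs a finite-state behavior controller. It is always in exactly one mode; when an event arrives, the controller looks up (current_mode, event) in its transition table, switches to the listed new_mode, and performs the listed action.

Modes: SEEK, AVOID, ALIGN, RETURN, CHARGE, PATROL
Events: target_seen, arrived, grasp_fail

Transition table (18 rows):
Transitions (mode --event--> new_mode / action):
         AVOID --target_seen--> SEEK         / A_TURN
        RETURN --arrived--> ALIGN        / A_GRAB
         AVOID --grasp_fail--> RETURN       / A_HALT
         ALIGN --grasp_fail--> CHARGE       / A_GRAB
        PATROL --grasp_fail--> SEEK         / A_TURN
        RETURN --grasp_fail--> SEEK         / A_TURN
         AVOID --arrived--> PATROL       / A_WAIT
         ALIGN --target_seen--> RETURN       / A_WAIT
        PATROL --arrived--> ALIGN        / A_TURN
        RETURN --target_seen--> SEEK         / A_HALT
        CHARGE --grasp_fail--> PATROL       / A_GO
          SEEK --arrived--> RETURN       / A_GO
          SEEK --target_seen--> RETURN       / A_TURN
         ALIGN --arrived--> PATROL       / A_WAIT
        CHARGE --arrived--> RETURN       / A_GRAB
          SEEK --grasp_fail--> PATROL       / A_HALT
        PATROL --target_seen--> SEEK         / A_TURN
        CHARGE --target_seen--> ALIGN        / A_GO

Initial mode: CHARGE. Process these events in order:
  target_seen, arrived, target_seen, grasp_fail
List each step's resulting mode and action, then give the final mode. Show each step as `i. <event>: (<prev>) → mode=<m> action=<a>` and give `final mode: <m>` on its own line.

final mode: PATROL

1. target_seen: (CHARGE) → mode=ALIGN action=A_GO
2. arrived: (ALIGN) → mode=PATROL action=A_WAIT
3. target_seen: (PATROL) → mode=SEEK action=A_TURN
4. grasp_fail: (SEEK) → mode=PATROL action=A_HALT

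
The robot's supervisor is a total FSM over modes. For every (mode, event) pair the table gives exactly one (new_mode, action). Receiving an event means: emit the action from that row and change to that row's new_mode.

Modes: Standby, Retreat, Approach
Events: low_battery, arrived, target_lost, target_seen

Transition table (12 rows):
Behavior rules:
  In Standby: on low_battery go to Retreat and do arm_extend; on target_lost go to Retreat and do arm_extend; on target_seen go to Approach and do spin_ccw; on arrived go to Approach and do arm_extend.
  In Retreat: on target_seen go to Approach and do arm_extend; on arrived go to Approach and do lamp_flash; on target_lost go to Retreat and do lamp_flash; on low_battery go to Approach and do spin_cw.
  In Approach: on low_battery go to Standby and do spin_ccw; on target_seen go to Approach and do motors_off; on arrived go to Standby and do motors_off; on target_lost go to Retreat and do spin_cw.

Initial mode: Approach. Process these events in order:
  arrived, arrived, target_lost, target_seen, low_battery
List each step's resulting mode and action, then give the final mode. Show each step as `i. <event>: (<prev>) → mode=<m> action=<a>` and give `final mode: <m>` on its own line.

1. arrived: (Approach) → mode=Standby action=motors_off
2. arrived: (Standby) → mode=Approach action=arm_extend
3. target_lost: (Approach) → mode=Retreat action=spin_cw
4. target_seen: (Retreat) → mode=Approach action=arm_extend
5. low_battery: (Approach) → mode=Standby action=spin_ccw

final mode: Standby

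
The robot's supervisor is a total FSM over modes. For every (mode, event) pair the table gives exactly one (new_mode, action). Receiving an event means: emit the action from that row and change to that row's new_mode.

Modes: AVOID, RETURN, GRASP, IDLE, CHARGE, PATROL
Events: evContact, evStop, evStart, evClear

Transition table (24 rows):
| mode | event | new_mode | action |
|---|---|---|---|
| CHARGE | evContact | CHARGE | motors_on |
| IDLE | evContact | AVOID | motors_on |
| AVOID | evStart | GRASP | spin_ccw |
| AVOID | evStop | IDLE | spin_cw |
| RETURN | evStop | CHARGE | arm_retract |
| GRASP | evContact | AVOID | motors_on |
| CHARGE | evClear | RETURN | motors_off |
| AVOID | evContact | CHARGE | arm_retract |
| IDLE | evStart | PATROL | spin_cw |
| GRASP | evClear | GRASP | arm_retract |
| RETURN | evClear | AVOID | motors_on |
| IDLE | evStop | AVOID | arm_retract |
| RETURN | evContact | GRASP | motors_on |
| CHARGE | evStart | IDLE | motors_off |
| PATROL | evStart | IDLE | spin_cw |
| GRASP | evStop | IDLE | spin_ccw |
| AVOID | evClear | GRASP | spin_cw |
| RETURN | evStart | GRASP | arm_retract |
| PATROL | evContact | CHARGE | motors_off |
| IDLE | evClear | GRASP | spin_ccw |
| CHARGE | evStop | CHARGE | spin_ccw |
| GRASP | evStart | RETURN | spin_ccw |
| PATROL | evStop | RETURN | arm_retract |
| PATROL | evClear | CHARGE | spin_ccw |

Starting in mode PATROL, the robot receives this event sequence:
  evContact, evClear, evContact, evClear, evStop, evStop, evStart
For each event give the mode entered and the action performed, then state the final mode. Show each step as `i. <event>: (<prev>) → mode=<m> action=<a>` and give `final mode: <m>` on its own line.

1. evContact: (PATROL) → mode=CHARGE action=motors_off
2. evClear: (CHARGE) → mode=RETURN action=motors_off
3. evContact: (RETURN) → mode=GRASP action=motors_on
4. evClear: (GRASP) → mode=GRASP action=arm_retract
5. evStop: (GRASP) → mode=IDLE action=spin_ccw
6. evStop: (IDLE) → mode=AVOID action=arm_retract
7. evStart: (AVOID) → mode=GRASP action=spin_ccw

final mode: GRASP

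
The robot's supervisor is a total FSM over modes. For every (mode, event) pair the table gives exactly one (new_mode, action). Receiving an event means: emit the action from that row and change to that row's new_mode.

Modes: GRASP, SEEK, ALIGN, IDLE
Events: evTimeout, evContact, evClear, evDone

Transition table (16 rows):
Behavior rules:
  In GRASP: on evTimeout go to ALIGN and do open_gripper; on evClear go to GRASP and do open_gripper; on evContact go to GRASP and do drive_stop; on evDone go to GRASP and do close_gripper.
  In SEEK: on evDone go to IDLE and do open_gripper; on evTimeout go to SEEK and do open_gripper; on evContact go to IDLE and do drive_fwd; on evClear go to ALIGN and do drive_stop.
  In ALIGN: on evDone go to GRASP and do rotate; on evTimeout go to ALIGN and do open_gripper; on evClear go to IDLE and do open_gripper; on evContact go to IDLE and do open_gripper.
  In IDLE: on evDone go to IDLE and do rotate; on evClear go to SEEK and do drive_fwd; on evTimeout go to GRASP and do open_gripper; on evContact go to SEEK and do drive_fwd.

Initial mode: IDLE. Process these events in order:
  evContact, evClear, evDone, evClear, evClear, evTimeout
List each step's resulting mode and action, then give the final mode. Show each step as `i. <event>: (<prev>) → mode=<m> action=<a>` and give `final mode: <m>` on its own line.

1. evContact: (IDLE) → mode=SEEK action=drive_fwd
2. evClear: (SEEK) → mode=ALIGN action=drive_stop
3. evDone: (ALIGN) → mode=GRASP action=rotate
4. evClear: (GRASP) → mode=GRASP action=open_gripper
5. evClear: (GRASP) → mode=GRASP action=open_gripper
6. evTimeout: (GRASP) → mode=ALIGN action=open_gripper

final mode: ALIGN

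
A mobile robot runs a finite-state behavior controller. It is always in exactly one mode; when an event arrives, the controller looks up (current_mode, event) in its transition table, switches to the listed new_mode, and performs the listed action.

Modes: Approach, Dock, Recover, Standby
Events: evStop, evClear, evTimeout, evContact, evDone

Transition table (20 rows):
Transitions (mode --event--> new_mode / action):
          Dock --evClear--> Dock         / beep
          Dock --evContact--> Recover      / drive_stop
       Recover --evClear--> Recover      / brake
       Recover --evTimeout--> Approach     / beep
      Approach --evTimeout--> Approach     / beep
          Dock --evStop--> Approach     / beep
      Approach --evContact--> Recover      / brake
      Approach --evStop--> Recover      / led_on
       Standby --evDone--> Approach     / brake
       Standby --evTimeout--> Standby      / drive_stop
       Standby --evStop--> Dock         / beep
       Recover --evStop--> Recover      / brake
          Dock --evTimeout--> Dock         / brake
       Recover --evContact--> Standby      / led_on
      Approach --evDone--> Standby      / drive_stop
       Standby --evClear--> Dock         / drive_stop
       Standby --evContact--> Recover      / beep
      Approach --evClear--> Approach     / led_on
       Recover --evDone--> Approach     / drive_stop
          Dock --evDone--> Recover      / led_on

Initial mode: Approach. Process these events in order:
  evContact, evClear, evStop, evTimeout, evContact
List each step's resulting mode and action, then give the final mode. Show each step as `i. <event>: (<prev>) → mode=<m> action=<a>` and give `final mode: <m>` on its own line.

1. evContact: (Approach) → mode=Recover action=brake
2. evClear: (Recover) → mode=Recover action=brake
3. evStop: (Recover) → mode=Recover action=brake
4. evTimeout: (Recover) → mode=Approach action=beep
5. evContact: (Approach) → mode=Recover action=brake

final mode: Recover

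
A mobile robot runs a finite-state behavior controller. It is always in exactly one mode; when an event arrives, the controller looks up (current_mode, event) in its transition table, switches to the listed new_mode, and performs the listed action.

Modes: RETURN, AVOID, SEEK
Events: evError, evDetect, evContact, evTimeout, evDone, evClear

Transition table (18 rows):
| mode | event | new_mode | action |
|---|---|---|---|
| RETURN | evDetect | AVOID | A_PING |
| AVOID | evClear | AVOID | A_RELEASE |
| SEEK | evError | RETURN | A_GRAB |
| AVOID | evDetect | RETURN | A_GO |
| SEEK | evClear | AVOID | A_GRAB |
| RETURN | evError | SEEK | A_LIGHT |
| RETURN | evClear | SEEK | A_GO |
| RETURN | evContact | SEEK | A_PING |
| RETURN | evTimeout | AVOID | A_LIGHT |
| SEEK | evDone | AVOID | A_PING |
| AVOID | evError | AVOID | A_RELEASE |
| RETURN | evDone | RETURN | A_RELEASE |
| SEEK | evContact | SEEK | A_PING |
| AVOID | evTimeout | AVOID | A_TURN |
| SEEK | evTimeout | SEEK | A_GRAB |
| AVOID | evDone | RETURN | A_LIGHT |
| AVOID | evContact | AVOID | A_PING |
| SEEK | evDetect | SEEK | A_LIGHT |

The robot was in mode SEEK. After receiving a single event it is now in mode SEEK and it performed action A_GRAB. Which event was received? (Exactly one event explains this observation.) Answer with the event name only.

try evError: (SEEK, evError) → (RETURN, A_GRAB)
try evDetect: (SEEK, evDetect) → (SEEK, A_LIGHT)
try evContact: (SEEK, evContact) → (SEEK, A_PING)
try evTimeout: (SEEK, evTimeout) → (SEEK, A_GRAB)  ← matches
try evDone: (SEEK, evDone) → (AVOID, A_PING)
try evClear: (SEEK, evClear) → (AVOID, A_GRAB)

evTimeout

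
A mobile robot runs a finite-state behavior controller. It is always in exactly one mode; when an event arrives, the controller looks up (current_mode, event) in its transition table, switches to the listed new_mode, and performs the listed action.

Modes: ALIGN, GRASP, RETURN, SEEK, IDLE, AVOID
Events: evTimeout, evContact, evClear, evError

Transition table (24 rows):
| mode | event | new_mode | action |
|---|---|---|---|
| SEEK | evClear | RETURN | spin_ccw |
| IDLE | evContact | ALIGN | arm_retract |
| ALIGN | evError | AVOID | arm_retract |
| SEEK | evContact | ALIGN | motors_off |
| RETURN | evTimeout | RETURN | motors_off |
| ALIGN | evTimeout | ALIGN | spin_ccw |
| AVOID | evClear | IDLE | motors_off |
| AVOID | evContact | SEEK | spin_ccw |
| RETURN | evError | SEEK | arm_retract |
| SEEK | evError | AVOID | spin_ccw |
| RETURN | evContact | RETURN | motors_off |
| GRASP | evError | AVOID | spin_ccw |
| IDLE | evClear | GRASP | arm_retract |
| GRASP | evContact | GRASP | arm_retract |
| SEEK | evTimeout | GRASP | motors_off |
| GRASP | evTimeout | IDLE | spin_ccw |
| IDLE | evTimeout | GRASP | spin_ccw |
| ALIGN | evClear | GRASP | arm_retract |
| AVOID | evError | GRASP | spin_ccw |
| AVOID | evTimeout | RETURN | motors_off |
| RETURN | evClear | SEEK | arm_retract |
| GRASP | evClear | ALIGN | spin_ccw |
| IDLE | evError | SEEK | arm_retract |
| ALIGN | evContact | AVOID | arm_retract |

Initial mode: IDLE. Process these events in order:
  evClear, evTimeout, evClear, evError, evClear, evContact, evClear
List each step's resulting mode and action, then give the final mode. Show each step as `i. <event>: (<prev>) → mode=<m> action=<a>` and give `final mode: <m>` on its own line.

final mode: GRASP

1. evClear: (IDLE) → mode=GRASP action=arm_retract
2. evTimeout: (GRASP) → mode=IDLE action=spin_ccw
3. evClear: (IDLE) → mode=GRASP action=arm_retract
4. evError: (GRASP) → mode=AVOID action=spin_ccw
5. evClear: (AVOID) → mode=IDLE action=motors_off
6. evContact: (IDLE) → mode=ALIGN action=arm_retract
7. evClear: (ALIGN) → mode=GRASP action=arm_retract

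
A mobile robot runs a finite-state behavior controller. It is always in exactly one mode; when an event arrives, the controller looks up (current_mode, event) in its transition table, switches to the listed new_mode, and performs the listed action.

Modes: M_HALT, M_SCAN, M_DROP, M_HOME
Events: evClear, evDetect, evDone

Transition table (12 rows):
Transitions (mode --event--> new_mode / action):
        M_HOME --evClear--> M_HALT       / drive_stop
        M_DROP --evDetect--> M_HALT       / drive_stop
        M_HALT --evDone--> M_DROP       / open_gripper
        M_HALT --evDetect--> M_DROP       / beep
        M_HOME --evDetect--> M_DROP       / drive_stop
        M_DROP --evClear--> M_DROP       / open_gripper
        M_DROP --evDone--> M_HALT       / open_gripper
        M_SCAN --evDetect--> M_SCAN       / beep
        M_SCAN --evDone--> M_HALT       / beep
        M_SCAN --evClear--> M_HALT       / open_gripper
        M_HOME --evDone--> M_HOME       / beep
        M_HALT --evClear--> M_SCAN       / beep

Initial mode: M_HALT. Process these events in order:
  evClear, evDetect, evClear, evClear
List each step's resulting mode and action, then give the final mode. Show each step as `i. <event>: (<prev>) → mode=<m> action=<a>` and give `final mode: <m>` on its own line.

1. evClear: (M_HALT) → mode=M_SCAN action=beep
2. evDetect: (M_SCAN) → mode=M_SCAN action=beep
3. evClear: (M_SCAN) → mode=M_HALT action=open_gripper
4. evClear: (M_HALT) → mode=M_SCAN action=beep

final mode: M_SCAN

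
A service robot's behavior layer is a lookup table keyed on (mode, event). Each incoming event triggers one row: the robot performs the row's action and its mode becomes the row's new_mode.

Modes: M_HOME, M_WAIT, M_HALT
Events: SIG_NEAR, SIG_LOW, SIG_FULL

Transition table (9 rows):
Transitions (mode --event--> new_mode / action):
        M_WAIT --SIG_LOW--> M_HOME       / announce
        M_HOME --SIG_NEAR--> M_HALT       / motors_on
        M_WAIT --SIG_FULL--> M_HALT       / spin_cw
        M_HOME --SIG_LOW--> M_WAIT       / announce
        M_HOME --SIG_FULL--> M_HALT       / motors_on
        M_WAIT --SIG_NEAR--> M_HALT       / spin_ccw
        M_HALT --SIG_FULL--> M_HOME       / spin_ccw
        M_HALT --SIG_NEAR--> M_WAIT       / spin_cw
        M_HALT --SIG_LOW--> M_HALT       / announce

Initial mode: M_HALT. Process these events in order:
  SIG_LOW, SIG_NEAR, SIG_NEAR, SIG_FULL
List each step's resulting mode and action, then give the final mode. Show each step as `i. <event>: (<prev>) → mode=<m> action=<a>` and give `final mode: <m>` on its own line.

final mode: M_HOME

1. SIG_LOW: (M_HALT) → mode=M_HALT action=announce
2. SIG_NEAR: (M_HALT) → mode=M_WAIT action=spin_cw
3. SIG_NEAR: (M_WAIT) → mode=M_HALT action=spin_ccw
4. SIG_FULL: (M_HALT) → mode=M_HOME action=spin_ccw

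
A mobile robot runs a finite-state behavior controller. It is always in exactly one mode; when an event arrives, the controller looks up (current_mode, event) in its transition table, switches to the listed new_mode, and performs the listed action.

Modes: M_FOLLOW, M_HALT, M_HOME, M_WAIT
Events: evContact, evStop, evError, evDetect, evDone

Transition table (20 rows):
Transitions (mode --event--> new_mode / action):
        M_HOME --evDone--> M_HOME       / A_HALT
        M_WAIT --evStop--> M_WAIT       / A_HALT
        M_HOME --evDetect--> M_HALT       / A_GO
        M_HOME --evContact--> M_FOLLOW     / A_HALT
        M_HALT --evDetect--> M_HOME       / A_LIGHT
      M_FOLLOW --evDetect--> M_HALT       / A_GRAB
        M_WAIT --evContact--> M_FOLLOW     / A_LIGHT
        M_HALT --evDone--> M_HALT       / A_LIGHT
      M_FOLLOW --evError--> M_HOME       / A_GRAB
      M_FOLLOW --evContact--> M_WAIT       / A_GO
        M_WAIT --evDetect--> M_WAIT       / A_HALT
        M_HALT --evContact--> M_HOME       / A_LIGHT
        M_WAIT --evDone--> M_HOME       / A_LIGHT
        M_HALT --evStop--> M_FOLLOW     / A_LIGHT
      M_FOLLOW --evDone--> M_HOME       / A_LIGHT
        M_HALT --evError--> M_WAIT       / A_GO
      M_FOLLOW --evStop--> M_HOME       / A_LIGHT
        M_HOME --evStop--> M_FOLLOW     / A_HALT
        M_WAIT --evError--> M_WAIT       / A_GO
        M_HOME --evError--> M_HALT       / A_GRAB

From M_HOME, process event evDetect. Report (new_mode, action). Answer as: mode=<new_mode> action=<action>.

current mode = M_HOME; filter table to that mode:
  (M_HOME, evDone) → (M_HOME, A_HALT)
  (M_HOME, evDetect) → (M_HALT, A_GO)  ← event matches
  (M_HOME, evContact) → (M_FOLLOW, A_HALT)
  (M_HOME, evStop) → (M_FOLLOW, A_HALT)
  (M_HOME, evError) → (M_HALT, A_GRAB)
event = evDetect selects (M_HALT, A_GO)

mode=M_HALT action=A_GO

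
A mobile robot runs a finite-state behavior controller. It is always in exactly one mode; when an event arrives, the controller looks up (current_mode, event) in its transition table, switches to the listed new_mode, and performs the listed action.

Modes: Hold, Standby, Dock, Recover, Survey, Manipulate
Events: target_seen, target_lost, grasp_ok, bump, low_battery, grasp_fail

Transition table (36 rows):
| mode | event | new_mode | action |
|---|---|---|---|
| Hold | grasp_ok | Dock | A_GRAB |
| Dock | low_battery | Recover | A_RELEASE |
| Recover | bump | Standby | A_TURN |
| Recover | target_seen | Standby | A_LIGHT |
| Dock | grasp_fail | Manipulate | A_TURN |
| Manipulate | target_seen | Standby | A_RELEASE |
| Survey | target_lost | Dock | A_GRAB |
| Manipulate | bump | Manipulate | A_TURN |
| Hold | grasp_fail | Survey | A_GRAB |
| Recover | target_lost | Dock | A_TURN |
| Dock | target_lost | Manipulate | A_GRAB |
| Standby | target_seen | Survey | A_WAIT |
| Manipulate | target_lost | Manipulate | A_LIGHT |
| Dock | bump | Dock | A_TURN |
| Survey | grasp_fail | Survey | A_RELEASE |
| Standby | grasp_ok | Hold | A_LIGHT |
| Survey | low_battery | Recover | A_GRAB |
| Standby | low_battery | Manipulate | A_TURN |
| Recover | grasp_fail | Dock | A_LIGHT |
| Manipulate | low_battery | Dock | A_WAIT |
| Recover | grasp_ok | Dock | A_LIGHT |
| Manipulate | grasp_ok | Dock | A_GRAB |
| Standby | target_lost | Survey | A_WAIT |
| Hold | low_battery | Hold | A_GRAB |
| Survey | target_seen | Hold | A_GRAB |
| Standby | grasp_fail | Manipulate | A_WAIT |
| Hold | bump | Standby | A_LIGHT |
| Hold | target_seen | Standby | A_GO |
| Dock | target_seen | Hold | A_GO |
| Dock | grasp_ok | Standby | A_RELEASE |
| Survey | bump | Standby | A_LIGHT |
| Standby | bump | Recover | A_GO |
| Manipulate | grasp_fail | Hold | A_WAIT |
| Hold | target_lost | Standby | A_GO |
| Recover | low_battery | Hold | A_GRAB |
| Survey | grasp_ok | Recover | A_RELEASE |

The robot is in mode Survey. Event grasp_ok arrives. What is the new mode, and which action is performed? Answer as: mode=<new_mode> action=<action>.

mode=Recover action=A_RELEASE

current mode = Survey; filter table to that mode:
  (Survey, target_lost) → (Dock, A_GRAB)
  (Survey, grasp_fail) → (Survey, A_RELEASE)
  (Survey, low_battery) → (Recover, A_GRAB)
  (Survey, target_seen) → (Hold, A_GRAB)
  (Survey, bump) → (Standby, A_LIGHT)
  (Survey, grasp_ok) → (Recover, A_RELEASE)  ← event matches
event = grasp_ok selects (Recover, A_RELEASE)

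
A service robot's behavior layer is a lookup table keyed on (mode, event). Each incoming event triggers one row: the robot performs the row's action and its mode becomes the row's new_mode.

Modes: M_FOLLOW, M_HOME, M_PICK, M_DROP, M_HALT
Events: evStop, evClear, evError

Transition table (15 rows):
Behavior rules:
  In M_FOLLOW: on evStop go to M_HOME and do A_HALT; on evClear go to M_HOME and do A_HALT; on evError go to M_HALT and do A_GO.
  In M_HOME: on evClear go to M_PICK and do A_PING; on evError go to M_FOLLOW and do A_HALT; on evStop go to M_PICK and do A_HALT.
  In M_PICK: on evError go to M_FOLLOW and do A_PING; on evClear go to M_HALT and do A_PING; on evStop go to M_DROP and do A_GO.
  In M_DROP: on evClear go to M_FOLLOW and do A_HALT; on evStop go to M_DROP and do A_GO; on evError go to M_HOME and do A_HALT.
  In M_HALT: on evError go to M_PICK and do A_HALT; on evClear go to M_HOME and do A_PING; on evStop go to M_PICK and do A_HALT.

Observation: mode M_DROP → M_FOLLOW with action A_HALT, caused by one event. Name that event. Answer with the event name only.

try evStop: (M_DROP, evStop) → (M_DROP, A_GO)
try evClear: (M_DROP, evClear) → (M_FOLLOW, A_HALT)  ← matches
try evError: (M_DROP, evError) → (M_HOME, A_HALT)

evClear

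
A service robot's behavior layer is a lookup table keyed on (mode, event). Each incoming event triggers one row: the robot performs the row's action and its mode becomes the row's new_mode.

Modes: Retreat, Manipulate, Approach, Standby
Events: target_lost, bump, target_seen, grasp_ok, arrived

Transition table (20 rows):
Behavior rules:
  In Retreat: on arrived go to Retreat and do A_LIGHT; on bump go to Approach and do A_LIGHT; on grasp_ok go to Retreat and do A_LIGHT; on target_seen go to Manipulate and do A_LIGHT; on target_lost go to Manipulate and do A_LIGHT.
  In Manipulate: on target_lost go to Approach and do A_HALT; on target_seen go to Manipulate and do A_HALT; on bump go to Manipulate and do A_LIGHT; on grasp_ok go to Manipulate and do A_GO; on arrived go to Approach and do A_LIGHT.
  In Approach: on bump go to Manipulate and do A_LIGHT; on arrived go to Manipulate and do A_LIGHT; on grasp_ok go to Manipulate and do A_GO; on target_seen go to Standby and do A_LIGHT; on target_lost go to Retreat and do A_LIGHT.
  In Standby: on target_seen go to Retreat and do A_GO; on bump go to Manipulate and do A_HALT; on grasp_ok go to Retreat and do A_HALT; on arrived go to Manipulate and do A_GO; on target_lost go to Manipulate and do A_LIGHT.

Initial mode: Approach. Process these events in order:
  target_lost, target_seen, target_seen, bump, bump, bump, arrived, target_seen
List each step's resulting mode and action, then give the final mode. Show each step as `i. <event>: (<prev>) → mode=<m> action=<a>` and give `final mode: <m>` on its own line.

1. target_lost: (Approach) → mode=Retreat action=A_LIGHT
2. target_seen: (Retreat) → mode=Manipulate action=A_LIGHT
3. target_seen: (Manipulate) → mode=Manipulate action=A_HALT
4. bump: (Manipulate) → mode=Manipulate action=A_LIGHT
5. bump: (Manipulate) → mode=Manipulate action=A_LIGHT
6. bump: (Manipulate) → mode=Manipulate action=A_LIGHT
7. arrived: (Manipulate) → mode=Approach action=A_LIGHT
8. target_seen: (Approach) → mode=Standby action=A_LIGHT

final mode: Standby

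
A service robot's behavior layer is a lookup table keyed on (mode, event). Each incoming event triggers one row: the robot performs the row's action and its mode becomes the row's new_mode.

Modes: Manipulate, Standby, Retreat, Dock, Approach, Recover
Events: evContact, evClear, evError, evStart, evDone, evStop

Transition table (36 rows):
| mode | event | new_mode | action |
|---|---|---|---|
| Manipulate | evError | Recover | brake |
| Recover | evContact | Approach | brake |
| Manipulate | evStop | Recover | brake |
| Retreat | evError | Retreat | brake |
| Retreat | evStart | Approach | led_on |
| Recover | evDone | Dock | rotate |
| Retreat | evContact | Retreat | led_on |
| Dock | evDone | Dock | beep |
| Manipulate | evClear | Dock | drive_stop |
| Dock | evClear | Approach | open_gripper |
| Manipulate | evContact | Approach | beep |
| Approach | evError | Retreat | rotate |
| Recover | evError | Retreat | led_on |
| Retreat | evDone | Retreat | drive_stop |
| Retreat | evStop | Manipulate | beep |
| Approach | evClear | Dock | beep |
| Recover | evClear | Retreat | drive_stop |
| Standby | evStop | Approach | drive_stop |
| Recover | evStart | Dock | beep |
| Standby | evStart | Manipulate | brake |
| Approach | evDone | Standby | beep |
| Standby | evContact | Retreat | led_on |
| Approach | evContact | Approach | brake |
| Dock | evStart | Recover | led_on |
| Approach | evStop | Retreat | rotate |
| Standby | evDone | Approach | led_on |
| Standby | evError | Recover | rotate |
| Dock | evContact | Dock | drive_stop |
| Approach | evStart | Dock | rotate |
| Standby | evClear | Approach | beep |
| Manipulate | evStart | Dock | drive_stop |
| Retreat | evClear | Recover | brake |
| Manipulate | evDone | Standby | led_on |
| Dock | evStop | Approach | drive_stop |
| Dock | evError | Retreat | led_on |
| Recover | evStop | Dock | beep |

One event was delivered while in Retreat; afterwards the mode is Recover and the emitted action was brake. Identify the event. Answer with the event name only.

evClear

try evContact: (Retreat, evContact) → (Retreat, led_on)
try evClear: (Retreat, evClear) → (Recover, brake)  ← matches
try evError: (Retreat, evError) → (Retreat, brake)
try evStart: (Retreat, evStart) → (Approach, led_on)
try evDone: (Retreat, evDone) → (Retreat, drive_stop)
try evStop: (Retreat, evStop) → (Manipulate, beep)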